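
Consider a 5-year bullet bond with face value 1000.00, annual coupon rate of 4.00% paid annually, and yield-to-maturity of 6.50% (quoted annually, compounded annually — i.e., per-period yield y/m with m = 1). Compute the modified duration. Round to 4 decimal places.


Coupon per period c = face * coupon_rate / m = 40.000000
Periods per year m = 1; per-period yield y/m = 0.065000
Number of cashflows N = 5
Cashflows (t years, CF_t, discount factor 1/(1+y/m)^(m*t), PV):
  t = 1.0000: CF_t = 40.000000, DF = 0.938967, PV = 37.558685
  t = 2.0000: CF_t = 40.000000, DF = 0.881659, PV = 35.266371
  t = 3.0000: CF_t = 40.000000, DF = 0.827849, PV = 33.113964
  t = 4.0000: CF_t = 40.000000, DF = 0.777323, PV = 31.092924
  t = 5.0000: CF_t = 1040.000000, DF = 0.729881, PV = 759.076070
Price P = sum_t PV_t = 896.108014
First compute Macaulay numerator sum_t t * PV_t:
  t * PV_t at t = 1.0000: 37.558685
  t * PV_t at t = 2.0000: 70.532743
  t * PV_t at t = 3.0000: 99.341891
  t * PV_t at t = 4.0000: 124.371695
  t * PV_t at t = 5.0000: 3795.380350
Macaulay duration D = 4127.185364 / 896.108014 = 4.605678
Modified duration = D / (1 + y/m) = 4.605678 / (1 + 0.065000) = 4.324581

Answer: Modified duration = 4.3246


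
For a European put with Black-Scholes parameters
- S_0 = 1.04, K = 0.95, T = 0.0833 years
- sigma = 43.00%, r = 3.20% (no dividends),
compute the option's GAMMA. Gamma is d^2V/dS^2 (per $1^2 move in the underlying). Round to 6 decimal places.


Answer: Gamma = 2.221297

Derivation:
d1 = 0.8128625189; d2 = 0.6887570396
phi(d1) = 0.2867021891; exp(-qT) = 1.0000000000; exp(-rT) = 0.9973379496
Gamma = exp(-qT) * phi(d1) / (S * sigma * sqrt(T)) = 1.0000000000 * 0.2867021891 / (1.0400 * 0.4300 * 0.2886173938) = 2.221297


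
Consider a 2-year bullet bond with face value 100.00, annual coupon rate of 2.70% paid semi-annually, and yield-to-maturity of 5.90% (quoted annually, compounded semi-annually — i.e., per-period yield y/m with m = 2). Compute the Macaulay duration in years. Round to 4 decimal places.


Answer: Macaulay duration = 1.9590 years

Derivation:
Coupon per period c = face * coupon_rate / m = 1.350000
Periods per year m = 2; per-period yield y/m = 0.029500
Number of cashflows N = 4
Cashflows (t years, CF_t, discount factor 1/(1+y/m)^(m*t), PV):
  t = 0.5000: CF_t = 1.350000, DF = 0.971345, PV = 1.311316
  t = 1.0000: CF_t = 1.350000, DF = 0.943512, PV = 1.273741
  t = 1.5000: CF_t = 1.350000, DF = 0.916476, PV = 1.237242
  t = 2.0000: CF_t = 101.350000, DF = 0.890214, PV = 90.223226
Price P = sum_t PV_t = 94.045525
Macaulay numerator sum_t t * PV_t:
  t * PV_t at t = 0.5000: 0.655658
  t * PV_t at t = 1.0000: 1.273741
  t * PV_t at t = 1.5000: 1.855863
  t * PV_t at t = 2.0000: 180.446451
Macaulay duration D = (sum_t t * PV_t) / P = 184.231713 / 94.045525 = 1.958963


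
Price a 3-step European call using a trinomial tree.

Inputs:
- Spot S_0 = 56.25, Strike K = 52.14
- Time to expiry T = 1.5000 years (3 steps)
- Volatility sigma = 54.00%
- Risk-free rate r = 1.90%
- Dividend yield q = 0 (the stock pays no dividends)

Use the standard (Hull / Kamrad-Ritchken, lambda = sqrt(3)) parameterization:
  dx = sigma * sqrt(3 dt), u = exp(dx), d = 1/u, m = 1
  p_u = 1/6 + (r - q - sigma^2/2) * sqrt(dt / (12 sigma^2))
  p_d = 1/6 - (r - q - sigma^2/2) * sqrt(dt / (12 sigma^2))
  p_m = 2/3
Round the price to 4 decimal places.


dt = T/N = 0.500000; dx = sigma*sqrt(3*dt) = 0.661362
u = exp(dx) = 1.937430; d = 1/u = 0.516148
p_u = 0.118735, p_m = 0.666667, p_d = 0.214598
Discount per step: exp(-r*dt) = 0.990545
Stock lattice S(k, j) with j the centered position index:
  k=0: S(0,+0) = 56.2500
  k=1: S(1,-1) = 29.0333; S(1,+0) = 56.2500; S(1,+1) = 108.9804
  k=2: S(2,-2) = 14.9855; S(2,-1) = 29.0333; S(2,+0) = 56.2500; S(2,+1) = 108.9804; S(2,+2) = 211.1419
  k=3: S(3,-3) = 7.7347; S(3,-2) = 14.9855; S(3,-1) = 29.0333; S(3,+0) = 56.2500; S(3,+1) = 108.9804; S(3,+2) = 211.1419; S(3,+3) = 409.0726
Terminal payoffs V(N, j) = max(S_T - K, 0):
  V(3,-3) = 0.000000; V(3,-2) = 0.000000; V(3,-1) = 0.000000; V(3,+0) = 4.110000; V(3,+1) = 56.840424; V(3,+2) = 159.001918; V(3,+3) = 356.932635
Backward induction: V(k, j) = exp(-r*dt) * [p_u * V(k+1, j+1) + p_m * V(k+1, j) + p_d * V(k+1, j-1)]
  V(2,-2) = exp(-r*dt) * [p_u*0.000000 + p_m*0.000000 + p_d*0.000000] = 0.000000
  V(2,-1) = exp(-r*dt) * [p_u*4.110000 + p_m*0.000000 + p_d*0.000000] = 0.483388
  V(2,+0) = exp(-r*dt) * [p_u*56.840424 + p_m*4.110000 + p_d*0.000000] = 9.399246
  V(2,+1) = exp(-r*dt) * [p_u*159.001918 + p_m*56.840424 + p_d*4.110000] = 57.109627
  V(2,+2) = exp(-r*dt) * [p_u*356.932635 + p_m*159.001918 + p_d*56.840424] = 159.061340
  V(1,-1) = exp(-r*dt) * [p_u*9.399246 + p_m*0.483388 + p_d*0.000000] = 1.424682
  V(1,+0) = exp(-r*dt) * [p_u*57.109627 + p_m*9.399246 + p_d*0.483388] = 13.026485
  V(1,+1) = exp(-r*dt) * [p_u*159.061340 + p_m*57.109627 + p_d*9.399246] = 58.418717
  V(0,+0) = exp(-r*dt) * [p_u*58.418717 + p_m*13.026485 + p_d*1.424682] = 15.775836

Answer: Price = V(0,0) = 15.7758


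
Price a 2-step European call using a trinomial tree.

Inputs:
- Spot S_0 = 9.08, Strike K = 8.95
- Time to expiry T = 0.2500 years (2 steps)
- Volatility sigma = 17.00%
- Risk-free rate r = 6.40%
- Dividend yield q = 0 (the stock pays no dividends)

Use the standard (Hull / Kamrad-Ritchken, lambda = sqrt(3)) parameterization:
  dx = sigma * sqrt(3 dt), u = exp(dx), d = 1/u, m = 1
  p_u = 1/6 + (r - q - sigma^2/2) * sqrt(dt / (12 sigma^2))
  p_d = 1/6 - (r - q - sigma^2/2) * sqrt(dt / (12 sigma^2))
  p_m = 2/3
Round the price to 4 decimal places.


Answer: Price = V(0,0) = 0.4387

Derivation:
dt = T/N = 0.125000; dx = sigma*sqrt(3*dt) = 0.104103
u = exp(dx) = 1.109715; d = 1/u = 0.901132
p_u = 0.196415, p_m = 0.666667, p_d = 0.136919
Discount per step: exp(-r*dt) = 0.992032
Stock lattice S(k, j) with j the centered position index:
  k=0: S(0,+0) = 9.0800
  k=1: S(1,-1) = 8.1823; S(1,+0) = 9.0800; S(1,+1) = 10.0762
  k=2: S(2,-2) = 7.3733; S(2,-1) = 8.1823; S(2,+0) = 9.0800; S(2,+1) = 10.0762; S(2,+2) = 11.1817
Terminal payoffs V(N, j) = max(S_T - K, 0):
  V(2,-2) = 0.000000; V(2,-1) = 0.000000; V(2,+0) = 0.130000; V(2,+1) = 1.126213; V(2,+2) = 2.231726
Backward induction: V(k, j) = exp(-r*dt) * [p_u * V(k+1, j+1) + p_m * V(k+1, j) + p_d * V(k+1, j-1)]
  V(1,-1) = exp(-r*dt) * [p_u*0.130000 + p_m*0.000000 + p_d*0.000000] = 0.025330
  V(1,+0) = exp(-r*dt) * [p_u*1.126213 + p_m*0.130000 + p_d*0.000000] = 0.305418
  V(1,+1) = exp(-r*dt) * [p_u*2.231726 + p_m*1.126213 + p_d*0.130000] = 1.197335
  V(0,+0) = exp(-r*dt) * [p_u*1.197335 + p_m*0.305418 + p_d*0.025330] = 0.438731


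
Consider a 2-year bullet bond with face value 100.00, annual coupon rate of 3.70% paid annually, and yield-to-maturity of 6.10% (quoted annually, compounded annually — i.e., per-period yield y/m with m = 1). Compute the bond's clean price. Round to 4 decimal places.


Answer: Price = 95.6060

Derivation:
Coupon per period c = face * coupon_rate / m = 3.700000
Periods per year m = 1; per-period yield y/m = 0.061000
Number of cashflows N = 2
Cashflows (t years, CF_t, discount factor 1/(1+y/m)^(m*t), PV):
  t = 1.0000: CF_t = 3.700000, DF = 0.942507, PV = 3.487276
  t = 2.0000: CF_t = 103.700000, DF = 0.888320, PV = 92.118740
Price P = sum_t PV_t = 95.606016


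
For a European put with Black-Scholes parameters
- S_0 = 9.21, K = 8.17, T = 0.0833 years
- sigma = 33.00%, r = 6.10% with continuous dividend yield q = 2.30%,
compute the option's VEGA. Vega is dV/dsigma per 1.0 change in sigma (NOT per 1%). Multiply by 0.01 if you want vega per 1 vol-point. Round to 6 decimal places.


Answer: Vega = 0.431906

Derivation:
d1 = 1.3389019211; d2 = 1.2436581812
phi(d1) = 0.1627943208; exp(-qT) = 0.9980859342; exp(-rT) = 0.9949315880
Vega = S * exp(-qT) * phi(d1) * sqrt(T) = 9.2100 * 0.9980859342 * 0.1627943208 * 0.2886173938 = 0.431906


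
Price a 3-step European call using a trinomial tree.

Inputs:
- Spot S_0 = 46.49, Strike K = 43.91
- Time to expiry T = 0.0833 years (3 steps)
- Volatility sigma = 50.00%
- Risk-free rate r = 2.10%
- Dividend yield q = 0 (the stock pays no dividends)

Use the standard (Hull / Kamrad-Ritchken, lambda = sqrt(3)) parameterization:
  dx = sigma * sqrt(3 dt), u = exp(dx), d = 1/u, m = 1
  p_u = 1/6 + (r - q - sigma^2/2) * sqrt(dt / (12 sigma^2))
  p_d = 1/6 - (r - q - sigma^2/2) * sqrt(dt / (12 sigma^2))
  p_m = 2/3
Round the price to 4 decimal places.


dt = T/N = 0.027767; dx = sigma*sqrt(3*dt) = 0.144309
u = exp(dx) = 1.155241; d = 1/u = 0.865620
p_u = 0.156661, p_m = 0.666667, p_d = 0.176672
Discount per step: exp(-r*dt) = 0.999417
Stock lattice S(k, j) with j the centered position index:
  k=0: S(0,+0) = 46.4900
  k=1: S(1,-1) = 40.2427; S(1,+0) = 46.4900; S(1,+1) = 53.7071
  k=2: S(2,-2) = 34.8349; S(2,-1) = 40.2427; S(2,+0) = 46.4900; S(2,+1) = 53.7071; S(2,+2) = 62.0447
  k=3: S(3,-3) = 30.1538; S(3,-2) = 34.8349; S(3,-1) = 40.2427; S(3,+0) = 46.4900; S(3,+1) = 53.7071; S(3,+2) = 62.0447; S(3,+3) = 71.6765
Terminal payoffs V(N, j) = max(S_T - K, 0):
  V(3,-3) = 0.000000; V(3,-2) = 0.000000; V(3,-1) = 0.000000; V(3,+0) = 2.580000; V(3,+1) = 9.797139; V(3,+2) = 18.134671; V(3,+3) = 27.766528
Backward induction: V(k, j) = exp(-r*dt) * [p_u * V(k+1, j+1) + p_m * V(k+1, j) + p_d * V(k+1, j-1)]
  V(2,-2) = exp(-r*dt) * [p_u*0.000000 + p_m*0.000000 + p_d*0.000000] = 0.000000
  V(2,-1) = exp(-r*dt) * [p_u*2.580000 + p_m*0.000000 + p_d*0.000000] = 0.403950
  V(2,+0) = exp(-r*dt) * [p_u*9.797139 + p_m*2.580000 + p_d*0.000000] = 3.252935
  V(2,+1) = exp(-r*dt) * [p_u*18.134671 + p_m*9.797139 + p_d*2.580000] = 9.822511
  V(2,+2) = exp(-r*dt) * [p_u*27.766528 + p_m*18.134671 + p_d*9.797139] = 18.160009
  V(1,-1) = exp(-r*dt) * [p_u*3.252935 + p_m*0.403950 + p_d*0.000000] = 0.778455
  V(1,+0) = exp(-r*dt) * [p_u*9.822511 + p_m*3.252935 + p_d*0.403950] = 3.776594
  V(1,+1) = exp(-r*dt) * [p_u*18.160009 + p_m*9.822511 + p_d*3.252935] = 9.962203
  V(0,+0) = exp(-r*dt) * [p_u*9.962203 + p_m*3.776594 + p_d*0.778455] = 4.213494

Answer: Price = V(0,0) = 4.2135


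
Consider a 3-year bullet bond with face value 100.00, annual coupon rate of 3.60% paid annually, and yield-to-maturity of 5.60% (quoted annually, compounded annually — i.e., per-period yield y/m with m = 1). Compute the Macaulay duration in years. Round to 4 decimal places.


Coupon per period c = face * coupon_rate / m = 3.600000
Periods per year m = 1; per-period yield y/m = 0.056000
Number of cashflows N = 3
Cashflows (t years, CF_t, discount factor 1/(1+y/m)^(m*t), PV):
  t = 1.0000: CF_t = 3.600000, DF = 0.946970, PV = 3.409091
  t = 2.0000: CF_t = 3.600000, DF = 0.896752, PV = 3.228306
  t = 3.0000: CF_t = 103.600000, DF = 0.849197, PV = 87.976768
Price P = sum_t PV_t = 94.614164
Macaulay numerator sum_t t * PV_t:
  t * PV_t at t = 1.0000: 3.409091
  t * PV_t at t = 2.0000: 6.456612
  t * PV_t at t = 3.0000: 263.930303
Macaulay duration D = (sum_t t * PV_t) / P = 273.796005 / 94.614164 = 2.893816

Answer: Macaulay duration = 2.8938 years


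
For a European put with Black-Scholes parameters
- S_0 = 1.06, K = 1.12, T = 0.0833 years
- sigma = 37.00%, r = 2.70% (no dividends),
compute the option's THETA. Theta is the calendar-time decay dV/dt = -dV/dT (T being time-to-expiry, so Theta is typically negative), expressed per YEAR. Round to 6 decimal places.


Answer: Theta = -0.224562

Derivation:
d1 = -0.4411413265; d2 = -0.5479297622
phi(d1) = 0.3619528341; exp(-qT) = 1.0000000000; exp(-rT) = 0.9977534273
Theta = -S*exp(-qT)*phi(d1)*sigma/(2*sqrt(T)) + r*K*exp(-rT)*N(-d2) - q*S*exp(-qT)*N(-d1)
N(-d1) = 0.6704446566; N(-d2) = 0.7081299340; sqrt(T) = 0.2886173938
Term 1 = -1.0600 * 1.0000000000 * 0.3619528341 * 0.3700 / (2 * 0.2886173938) = -0.2459274884
Term 2 = 0.0270 * 1.1200 * 0.9977534273 * 0.7081299340 = 0.0213657414
Term 3 = 0 (no dividend yield, q = 0)
Theta = -0.2459274884 + (0.0213657414) + (0.0000000000) = -0.224562


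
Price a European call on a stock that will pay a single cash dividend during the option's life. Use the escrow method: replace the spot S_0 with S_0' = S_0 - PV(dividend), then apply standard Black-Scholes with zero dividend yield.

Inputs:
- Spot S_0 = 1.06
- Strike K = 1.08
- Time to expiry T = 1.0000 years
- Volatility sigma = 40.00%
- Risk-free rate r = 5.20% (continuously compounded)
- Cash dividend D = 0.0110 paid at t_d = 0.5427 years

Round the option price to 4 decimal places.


Answer: Price = 0.1767

Derivation:
PV(D) = D * exp(-r * t_d) = 0.0110 * 0.97217408 = 0.01069391
S_0' = S_0 - PV(D) = 1.0600 - 0.01069391 = 1.04930609
d1 = (ln(S_0'/K) + (r + sigma^2/2)*T) / (sigma*sqrt(T)) = 0.25792008
d2 = d1 - sigma*sqrt(T) = -0.14207992
exp(-rT) = 0.94932887
N(d1) = 0.60176571; N(d2) = 0.44350844
C = S_0' * N(d1) - K * exp(-rT) * N(d2) = 1.04930609 * 0.60176571 - 1.0800 * 0.94932887 * 0.44350844 = 0.1767


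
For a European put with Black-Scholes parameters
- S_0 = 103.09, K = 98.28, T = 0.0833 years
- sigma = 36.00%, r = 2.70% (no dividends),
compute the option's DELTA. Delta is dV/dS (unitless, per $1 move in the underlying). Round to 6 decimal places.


Answer: Delta = -0.296854

Derivation:
d1 = 0.5334704415; d2 = 0.4295681797
phi(d1) = 0.3460285859; exp(-qT) = 1.0000000000; exp(-rT) = 0.9977534273
N(-d1) = 0.2968539835
Delta = -exp(-qT) * N(-d1) = -1.0000000000 * 0.2968539835 = -0.296854


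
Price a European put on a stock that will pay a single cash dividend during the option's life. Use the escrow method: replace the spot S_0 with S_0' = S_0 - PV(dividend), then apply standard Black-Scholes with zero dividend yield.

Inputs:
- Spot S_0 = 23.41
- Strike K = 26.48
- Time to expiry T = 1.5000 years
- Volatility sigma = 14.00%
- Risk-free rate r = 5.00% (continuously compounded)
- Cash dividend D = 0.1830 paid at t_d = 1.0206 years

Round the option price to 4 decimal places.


Answer: Price = 2.3834

Derivation:
PV(D) = D * exp(-r * t_d) = 0.1830 * 0.95025016 = 0.17389578
S_0' = S_0 - PV(D) = 23.4100 - 0.17389578 = 23.23610422
d1 = (ln(S_0'/K) + (r + sigma^2/2)*T) / (sigma*sqrt(T)) = -0.23901448
d2 = d1 - sigma*sqrt(T) = -0.41047876
exp(-rT) = 0.92774349
N(-d1) = 0.59445282; N(-d2) = 0.65927261
P = K * exp(-rT) * N(-d2) - S_0' * N(-d1) = 26.4800 * 0.92774349 * 0.65927261 - 23.23610422 * 0.59445282 = 2.3834


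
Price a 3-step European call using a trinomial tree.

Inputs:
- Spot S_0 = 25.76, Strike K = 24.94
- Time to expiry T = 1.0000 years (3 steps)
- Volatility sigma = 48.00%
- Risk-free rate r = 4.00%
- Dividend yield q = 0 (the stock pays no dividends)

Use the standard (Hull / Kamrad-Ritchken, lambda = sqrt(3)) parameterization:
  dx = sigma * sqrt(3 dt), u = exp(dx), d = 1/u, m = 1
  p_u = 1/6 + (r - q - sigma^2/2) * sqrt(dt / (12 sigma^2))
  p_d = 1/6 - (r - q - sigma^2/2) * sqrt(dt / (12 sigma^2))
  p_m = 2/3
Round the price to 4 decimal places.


dt = T/N = 0.333333; dx = sigma*sqrt(3*dt) = 0.480000
u = exp(dx) = 1.616074; d = 1/u = 0.618783
p_u = 0.140556, p_m = 0.666667, p_d = 0.192778
Discount per step: exp(-r*dt) = 0.986755
Stock lattice S(k, j) with j the centered position index:
  k=0: S(0,+0) = 25.7600
  k=1: S(1,-1) = 15.9399; S(1,+0) = 25.7600; S(1,+1) = 41.6301
  k=2: S(2,-2) = 9.8633; S(2,-1) = 15.9399; S(2,+0) = 25.7600; S(2,+1) = 41.6301; S(2,+2) = 67.2773
  k=3: S(3,-3) = 6.1033; S(3,-2) = 9.8633; S(3,-1) = 15.9399; S(3,+0) = 25.7600; S(3,+1) = 41.6301; S(3,+2) = 67.2773; S(3,+3) = 108.7251
Terminal payoffs V(N, j) = max(S_T - K, 0):
  V(3,-3) = 0.000000; V(3,-2) = 0.000000; V(3,-1) = 0.000000; V(3,+0) = 0.820000; V(3,+1) = 16.690077; V(3,+2) = 42.337301; V(3,+3) = 83.785124
Backward induction: V(k, j) = exp(-r*dt) * [p_u * V(k+1, j+1) + p_m * V(k+1, j) + p_d * V(k+1, j-1)]
  V(2,-2) = exp(-r*dt) * [p_u*0.000000 + p_m*0.000000 + p_d*0.000000] = 0.000000
  V(2,-1) = exp(-r*dt) * [p_u*0.820000 + p_m*0.000000 + p_d*0.000000] = 0.113729
  V(2,+0) = exp(-r*dt) * [p_u*16.690077 + p_m*0.820000 + p_d*0.000000] = 2.854238
  V(2,+1) = exp(-r*dt) * [p_u*42.337301 + p_m*16.690077 + p_d*0.820000] = 17.007256
  V(2,+2) = exp(-r*dt) * [p_u*83.785124 + p_m*42.337301 + p_d*16.690077] = 42.646382
  V(1,-1) = exp(-r*dt) * [p_u*2.854238 + p_m*0.113729 + p_d*0.000000] = 0.470681
  V(1,+0) = exp(-r*dt) * [p_u*17.007256 + p_m*2.854238 + p_d*0.113729] = 4.258060
  V(1,+1) = exp(-r*dt) * [p_u*42.646382 + p_m*17.007256 + p_d*2.854238] = 17.645739
  V(0,+0) = exp(-r*dt) * [p_u*17.645739 + p_m*4.258060 + p_d*0.470681] = 5.338000

Answer: Price = V(0,0) = 5.3380


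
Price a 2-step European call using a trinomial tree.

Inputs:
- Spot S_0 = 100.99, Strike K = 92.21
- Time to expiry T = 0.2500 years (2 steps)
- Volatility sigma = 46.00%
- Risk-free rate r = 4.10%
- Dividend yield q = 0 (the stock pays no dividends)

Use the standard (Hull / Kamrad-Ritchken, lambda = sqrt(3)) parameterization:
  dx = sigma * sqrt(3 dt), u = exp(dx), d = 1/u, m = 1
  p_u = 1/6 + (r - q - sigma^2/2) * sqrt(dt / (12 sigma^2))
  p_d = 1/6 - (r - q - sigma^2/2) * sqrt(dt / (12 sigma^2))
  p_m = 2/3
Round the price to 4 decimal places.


dt = T/N = 0.125000; dx = sigma*sqrt(3*dt) = 0.281691
u = exp(dx) = 1.325370; d = 1/u = 0.754507
p_u = 0.152289, p_m = 0.666667, p_d = 0.181044
Discount per step: exp(-r*dt) = 0.994888
Stock lattice S(k, j) with j the centered position index:
  k=0: S(0,+0) = 100.9900
  k=1: S(1,-1) = 76.1976; S(1,+0) = 100.9900; S(1,+1) = 133.8491
  k=2: S(2,-2) = 57.4916; S(2,-1) = 76.1976; S(2,+0) = 100.9900; S(2,+1) = 133.8491; S(2,+2) = 177.3995
Terminal payoffs V(N, j) = max(S_T - K, 0):
  V(2,-2) = 0.000000; V(2,-1) = 0.000000; V(2,+0) = 8.780000; V(2,+1) = 41.639070; V(2,+2) = 85.189481
Backward induction: V(k, j) = exp(-r*dt) * [p_u * V(k+1, j+1) + p_m * V(k+1, j) + p_d * V(k+1, j-1)]
  V(1,-1) = exp(-r*dt) * [p_u*8.780000 + p_m*0.000000 + p_d*0.000000] = 1.330264
  V(1,+0) = exp(-r*dt) * [p_u*41.639070 + p_m*8.780000 + p_d*0.000000] = 12.132178
  V(1,+1) = exp(-r*dt) * [p_u*85.189481 + p_m*41.639070 + p_d*8.780000] = 42.106040
  V(0,+0) = exp(-r*dt) * [p_u*42.106040 + p_m*12.132178 + p_d*1.330264] = 14.665896

Answer: Price = V(0,0) = 14.6659


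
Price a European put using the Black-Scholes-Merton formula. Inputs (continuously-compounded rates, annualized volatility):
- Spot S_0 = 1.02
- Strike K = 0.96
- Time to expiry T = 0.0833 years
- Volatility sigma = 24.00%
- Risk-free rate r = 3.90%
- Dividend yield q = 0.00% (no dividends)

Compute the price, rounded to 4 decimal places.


Answer: Price = 0.0066

Derivation:
d1 = (ln(S/K) + (r - q + 0.5*sigma^2) * T) / (sigma * sqrt(T)) = 0.95675052
d2 = d1 - sigma * sqrt(T) = 0.88748234
exp(-rT) = 0.99675657; exp(-qT) = 1.00000000
P = K * exp(-rT) * N(-d2) - S_0 * exp(-qT) * N(-d1)
N(-d1) = 0.16934660; N(-d2) = 0.18740963
P = 0.9600 * 0.99675657 * 0.18740963 - 1.0200 * 1.00000000 * 0.16934660 = 0.0066


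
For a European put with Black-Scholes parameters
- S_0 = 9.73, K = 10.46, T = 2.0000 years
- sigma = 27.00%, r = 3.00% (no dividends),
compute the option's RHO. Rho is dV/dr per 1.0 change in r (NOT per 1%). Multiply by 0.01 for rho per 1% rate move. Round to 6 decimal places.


d1 = 0.1585894835; d2 = -0.2232481784
phi(d1) = 0.3939568690; exp(-qT) = 1.0000000000; exp(-rT) = 0.9417645336
N(-d2) = 0.5883288215
Rho = -K*T*exp(-rT)*N(-d2) = -10.4600 * 2.0000 * 0.9417645336 * 0.5883288215 = -11.591086

Answer: Rho = -11.591086


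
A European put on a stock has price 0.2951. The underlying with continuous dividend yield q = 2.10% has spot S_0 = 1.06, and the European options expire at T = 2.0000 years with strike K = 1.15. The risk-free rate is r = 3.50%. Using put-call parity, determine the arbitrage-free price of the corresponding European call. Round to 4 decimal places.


Put-call parity: C - P = S_0 * exp(-qT) - K * exp(-rT).
S_0 * exp(-qT) = 1.0600 * 0.95886978 = 1.01640197
K * exp(-rT) = 1.1500 * 0.93239382 = 1.07225289
C = P + S*exp(-qT) - K*exp(-rT)
C = 0.2951 + 1.01640197 - 1.07225289 = 0.2392

Answer: Call price = 0.2392


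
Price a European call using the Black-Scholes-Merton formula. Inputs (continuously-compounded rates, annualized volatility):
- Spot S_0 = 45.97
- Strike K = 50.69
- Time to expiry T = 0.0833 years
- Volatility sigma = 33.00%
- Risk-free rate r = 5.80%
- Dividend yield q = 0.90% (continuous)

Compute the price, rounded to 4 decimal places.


Answer: Price = 0.3940

Derivation:
d1 = (ln(S/K) + (r - q + 0.5*sigma^2) * T) / (sigma * sqrt(T)) = -0.93572825
d2 = d1 - sigma * sqrt(T) = -1.03097199
exp(-rT) = 0.99518025; exp(-qT) = 0.99925058
C = S_0 * exp(-qT) * N(d1) - K * exp(-rT) * N(d2)
N(d1) = 0.17470656; N(d2) = 0.15127698
C = 45.9700 * 0.99925058 * 0.17470656 - 50.6900 * 0.99518025 * 0.15127698 = 0.3940


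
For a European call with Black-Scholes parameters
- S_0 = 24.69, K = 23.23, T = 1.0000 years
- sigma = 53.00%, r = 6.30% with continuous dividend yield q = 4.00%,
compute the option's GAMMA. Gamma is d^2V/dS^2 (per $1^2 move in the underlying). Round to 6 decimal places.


d1 = 0.4234033143; d2 = -0.1065966857
phi(d1) = 0.3647388297; exp(-qT) = 0.9607894392; exp(-rT) = 0.9389434737
Gamma = exp(-qT) * phi(d1) / (S * sigma * sqrt(T)) = 0.9607894392 * 0.3647388297 / (24.6900 * 0.5300 * 1.0000000000) = 0.026780

Answer: Gamma = 0.026780


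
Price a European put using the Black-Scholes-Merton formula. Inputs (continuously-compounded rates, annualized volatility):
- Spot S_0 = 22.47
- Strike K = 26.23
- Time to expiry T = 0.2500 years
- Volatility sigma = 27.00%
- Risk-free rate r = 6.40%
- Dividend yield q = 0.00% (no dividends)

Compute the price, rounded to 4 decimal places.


d1 = (ln(S/K) + (r - q + 0.5*sigma^2) * T) / (sigma * sqrt(T)) = -0.96007561
d2 = d1 - sigma * sqrt(T) = -1.09507561
exp(-rT) = 0.98412732; exp(-qT) = 1.00000000
P = K * exp(-rT) * N(-d2) - S_0 * exp(-qT) * N(-d1)
N(-d1) = 0.83149142; N(-d2) = 0.86325824
P = 26.2300 * 0.98412732 * 0.86325824 - 22.4700 * 1.00000000 * 0.83149142 = 3.6002

Answer: Price = 3.6002


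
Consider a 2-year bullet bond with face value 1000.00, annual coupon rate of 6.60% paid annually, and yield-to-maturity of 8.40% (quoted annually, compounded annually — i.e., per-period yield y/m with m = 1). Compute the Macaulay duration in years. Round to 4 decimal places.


Coupon per period c = face * coupon_rate / m = 66.000000
Periods per year m = 1; per-period yield y/m = 0.084000
Number of cashflows N = 2
Cashflows (t years, CF_t, discount factor 1/(1+y/m)^(m*t), PV):
  t = 1.0000: CF_t = 66.000000, DF = 0.922509, PV = 60.885609
  t = 2.0000: CF_t = 1066.000000, DF = 0.851023, PV = 907.190806
Price P = sum_t PV_t = 968.076415
Macaulay numerator sum_t t * PV_t:
  t * PV_t at t = 1.0000: 60.885609
  t * PV_t at t = 2.0000: 1814.381612
Macaulay duration D = (sum_t t * PV_t) / P = 1875.267221 / 968.076415 = 1.937107

Answer: Macaulay duration = 1.9371 years


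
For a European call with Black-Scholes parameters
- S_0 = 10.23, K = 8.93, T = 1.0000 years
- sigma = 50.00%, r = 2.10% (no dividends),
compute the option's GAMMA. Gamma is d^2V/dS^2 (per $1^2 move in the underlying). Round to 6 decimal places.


d1 = 0.5638163702; d2 = 0.0638163702
phi(d1) = 0.3403152167; exp(-qT) = 1.0000000000; exp(-rT) = 0.9792189646
Gamma = exp(-qT) * phi(d1) / (S * sigma * sqrt(T)) = 1.0000000000 * 0.3403152167 / (10.2300 * 0.5000 * 1.0000000000) = 0.066533

Answer: Gamma = 0.066533


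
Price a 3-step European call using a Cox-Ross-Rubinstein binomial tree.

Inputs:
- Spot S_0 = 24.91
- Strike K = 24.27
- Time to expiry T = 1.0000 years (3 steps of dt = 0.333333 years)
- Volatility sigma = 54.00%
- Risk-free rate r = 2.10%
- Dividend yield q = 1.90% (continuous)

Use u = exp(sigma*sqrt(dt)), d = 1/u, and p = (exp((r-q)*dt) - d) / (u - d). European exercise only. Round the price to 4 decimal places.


Answer: Price = V(0,0) = 5.8850

Derivation:
dt = T/N = 0.333333
u = exp(sigma*sqrt(dt)) = 1.365839; d = 1/u = 0.732151
p = (exp((r-q)*dt) - d) / (u - d) = 0.423735
Discount per step: exp(-r*dt) = 0.993024
Stock lattice S(k, i) with i counting down-moves:
  k=0: S(0,0) = 24.9100
  k=1: S(1,0) = 34.0231; S(1,1) = 18.2379
  k=2: S(2,0) = 46.4700; S(2,1) = 24.9100; S(2,2) = 13.3529
  k=3: S(3,0) = 63.4706; S(3,1) = 34.0231; S(3,2) = 18.2379; S(3,3) = 9.7763
Terminal payoffs V(N, i) = max(S_T - K, 0):
  V(3,0) = 39.200597; V(3,1) = 9.753058; V(3,2) = 0.000000; V(3,3) = 0.000000
Backward induction: V(k, i) = exp(-r*dt) * [p * V(k+1, i) + (1-p) * V(k+1, i+1)].
  V(2,0) = exp(-r*dt) * [p*39.200597 + (1-p)*9.753058] = 22.075948
  V(2,1) = exp(-r*dt) * [p*9.753058 + (1-p)*0.000000] = 4.103888
  V(2,2) = exp(-r*dt) * [p*0.000000 + (1-p)*0.000000] = 0.000000
  V(1,0) = exp(-r*dt) * [p*22.075948 + (1-p)*4.103888] = 11.637537
  V(1,1) = exp(-r*dt) * [p*4.103888 + (1-p)*0.000000] = 1.726832
  V(0,0) = exp(-r*dt) * [p*11.637537 + (1-p)*1.726832] = 5.885008


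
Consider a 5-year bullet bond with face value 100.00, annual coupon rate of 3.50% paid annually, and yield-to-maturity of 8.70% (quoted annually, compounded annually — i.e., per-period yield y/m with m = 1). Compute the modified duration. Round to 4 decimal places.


Answer: Modified duration = 4.2564

Derivation:
Coupon per period c = face * coupon_rate / m = 3.500000
Periods per year m = 1; per-period yield y/m = 0.087000
Number of cashflows N = 5
Cashflows (t years, CF_t, discount factor 1/(1+y/m)^(m*t), PV):
  t = 1.0000: CF_t = 3.500000, DF = 0.919963, PV = 3.219871
  t = 2.0000: CF_t = 3.500000, DF = 0.846332, PV = 2.962163
  t = 3.0000: CF_t = 3.500000, DF = 0.778595, PV = 2.725081
  t = 4.0000: CF_t = 3.500000, DF = 0.716278, PV = 2.506974
  t = 5.0000: CF_t = 103.500000, DF = 0.658950, PV = 68.201296
Price P = sum_t PV_t = 79.615386
First compute Macaulay numerator sum_t t * PV_t:
  t * PV_t at t = 1.0000: 3.219871
  t * PV_t at t = 2.0000: 5.924326
  t * PV_t at t = 3.0000: 8.175243
  t * PV_t at t = 4.0000: 10.027897
  t * PV_t at t = 5.0000: 341.006482
Macaulay duration D = 368.353819 / 79.615386 = 4.626666
Modified duration = D / (1 + y/m) = 4.626666 / (1 + 0.087000) = 4.256363


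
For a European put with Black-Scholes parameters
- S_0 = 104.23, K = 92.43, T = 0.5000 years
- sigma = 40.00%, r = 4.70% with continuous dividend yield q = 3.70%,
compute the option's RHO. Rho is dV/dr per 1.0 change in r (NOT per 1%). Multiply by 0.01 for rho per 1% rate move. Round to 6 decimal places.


Answer: Rho = -17.230104

Derivation:
d1 = 0.5838877482; d2 = 0.3010450357
phi(d1) = 0.3364179530; exp(-qT) = 0.9816700746; exp(-rT) = 0.9767739747
N(-d2) = 0.3816900765
Rho = -K*T*exp(-rT)*N(-d2) = -92.4300 * 0.5000 * 0.9767739747 * 0.3816900765 = -17.230104


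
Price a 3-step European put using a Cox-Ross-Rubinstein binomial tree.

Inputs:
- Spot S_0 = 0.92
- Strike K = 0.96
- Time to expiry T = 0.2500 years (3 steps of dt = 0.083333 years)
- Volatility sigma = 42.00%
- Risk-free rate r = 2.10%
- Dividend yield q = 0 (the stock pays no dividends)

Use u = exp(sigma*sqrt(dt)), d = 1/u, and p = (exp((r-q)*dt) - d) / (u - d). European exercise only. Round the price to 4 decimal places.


dt = T/N = 0.083333
u = exp(sigma*sqrt(dt)) = 1.128900; d = 1/u = 0.885818
p = (exp((r-q)*dt) - d) / (u - d) = 0.476932
Discount per step: exp(-r*dt) = 0.998252
Stock lattice S(k, i) with i counting down-moves:
  k=0: S(0,0) = 0.9200
  k=1: S(1,0) = 1.0386; S(1,1) = 0.8150
  k=2: S(2,0) = 1.1725; S(2,1) = 0.9200; S(2,2) = 0.7219
  k=3: S(3,0) = 1.3236; S(3,1) = 1.0386; S(3,2) = 0.8150; S(3,3) = 0.6395
Terminal payoffs V(N, i) = max(K - S_T, 0):
  V(3,0) = 0.000000; V(3,1) = 0.000000; V(3,2) = 0.145047; V(3,3) = 0.320528
Backward induction: V(k, i) = exp(-r*dt) * [p * V(k+1, i) + (1-p) * V(k+1, i+1)].
  V(2,0) = exp(-r*dt) * [p*0.000000 + (1-p)*0.000000] = 0.000000
  V(2,1) = exp(-r*dt) * [p*0.000000 + (1-p)*0.145047] = 0.075737
  V(2,2) = exp(-r*dt) * [p*0.145047 + (1-p)*0.320528] = 0.236422
  V(1,0) = exp(-r*dt) * [p*0.000000 + (1-p)*0.075737] = 0.039546
  V(1,1) = exp(-r*dt) * [p*0.075737 + (1-p)*0.236422] = 0.159507
  V(0,0) = exp(-r*dt) * [p*0.039546 + (1-p)*0.159507] = 0.102115

Answer: Price = V(0,0) = 0.1021


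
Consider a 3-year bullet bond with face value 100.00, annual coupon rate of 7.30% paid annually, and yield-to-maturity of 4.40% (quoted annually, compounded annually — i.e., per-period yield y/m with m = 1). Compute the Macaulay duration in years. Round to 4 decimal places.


Answer: Macaulay duration = 2.8085 years

Derivation:
Coupon per period c = face * coupon_rate / m = 7.300000
Periods per year m = 1; per-period yield y/m = 0.044000
Number of cashflows N = 3
Cashflows (t years, CF_t, discount factor 1/(1+y/m)^(m*t), PV):
  t = 1.0000: CF_t = 7.300000, DF = 0.957854, PV = 6.992337
  t = 2.0000: CF_t = 7.300000, DF = 0.917485, PV = 6.697641
  t = 3.0000: CF_t = 107.300000, DF = 0.878817, PV = 94.297076
Price P = sum_t PV_t = 107.987054
Macaulay numerator sum_t t * PV_t:
  t * PV_t at t = 1.0000: 6.992337
  t * PV_t at t = 2.0000: 13.395282
  t * PV_t at t = 3.0000: 282.891228
Macaulay duration D = (sum_t t * PV_t) / P = 303.278847 / 107.987054 = 2.808474


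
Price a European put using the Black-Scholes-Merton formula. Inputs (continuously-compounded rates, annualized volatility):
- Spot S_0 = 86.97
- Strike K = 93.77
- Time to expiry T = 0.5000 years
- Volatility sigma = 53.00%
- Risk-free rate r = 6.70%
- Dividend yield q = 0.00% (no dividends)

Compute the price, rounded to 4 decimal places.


Answer: Price = 15.1394

Derivation:
d1 = (ln(S/K) + (r - q + 0.5*sigma^2) * T) / (sigma * sqrt(T)) = 0.07589592
d2 = d1 - sigma * sqrt(T) = -0.29887067
exp(-rT) = 0.96705491; exp(-qT) = 1.00000000
P = K * exp(-rT) * N(-d2) - S_0 * exp(-qT) * N(-d1)
N(-d1) = 0.46975095; N(-d2) = 0.61748064
P = 93.7700 * 0.96705491 * 0.61748064 - 86.9700 * 1.00000000 * 0.46975095 = 15.1394


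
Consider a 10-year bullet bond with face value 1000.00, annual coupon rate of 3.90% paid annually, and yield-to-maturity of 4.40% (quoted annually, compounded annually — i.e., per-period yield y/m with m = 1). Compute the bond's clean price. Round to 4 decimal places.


Coupon per period c = face * coupon_rate / m = 39.000000
Periods per year m = 1; per-period yield y/m = 0.044000
Number of cashflows N = 10
Cashflows (t years, CF_t, discount factor 1/(1+y/m)^(m*t), PV):
  t = 1.0000: CF_t = 39.000000, DF = 0.957854, PV = 37.356322
  t = 2.0000: CF_t = 39.000000, DF = 0.917485, PV = 35.781917
  t = 3.0000: CF_t = 39.000000, DF = 0.878817, PV = 34.273867
  t = 4.0000: CF_t = 39.000000, DF = 0.841779, PV = 32.829375
  t = 5.0000: CF_t = 39.000000, DF = 0.806302, PV = 31.445761
  t = 6.0000: CF_t = 39.000000, DF = 0.772320, PV = 30.120461
  t = 7.0000: CF_t = 39.000000, DF = 0.739770, PV = 28.851016
  t = 8.0000: CF_t = 39.000000, DF = 0.708592, PV = 27.635073
  t = 9.0000: CF_t = 39.000000, DF = 0.678728, PV = 26.470377
  t = 10.0000: CF_t = 1039.000000, DF = 0.650122, PV = 675.476992
Price P = sum_t PV_t = 960.241162

Answer: Price = 960.2412


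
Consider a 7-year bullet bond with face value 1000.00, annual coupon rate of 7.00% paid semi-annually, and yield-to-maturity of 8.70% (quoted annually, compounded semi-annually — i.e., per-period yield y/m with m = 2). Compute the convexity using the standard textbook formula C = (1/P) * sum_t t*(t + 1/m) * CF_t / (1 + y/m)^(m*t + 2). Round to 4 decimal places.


Answer: Convexity = 35.4091

Derivation:
Coupon per period c = face * coupon_rate / m = 35.000000
Periods per year m = 2; per-period yield y/m = 0.043500
Number of cashflows N = 14
Cashflows (t years, CF_t, discount factor 1/(1+y/m)^(m*t), PV):
  t = 0.5000: CF_t = 35.000000, DF = 0.958313, PV = 33.540968
  t = 1.0000: CF_t = 35.000000, DF = 0.918365, PV = 32.142758
  t = 1.5000: CF_t = 35.000000, DF = 0.880081, PV = 30.802835
  t = 2.0000: CF_t = 35.000000, DF = 0.843393, PV = 29.518768
  t = 2.5000: CF_t = 35.000000, DF = 0.808235, PV = 28.288230
  t = 3.0000: CF_t = 35.000000, DF = 0.774543, PV = 27.108989
  t = 3.5000: CF_t = 35.000000, DF = 0.742254, PV = 25.978907
  t = 4.0000: CF_t = 35.000000, DF = 0.711312, PV = 24.895934
  t = 4.5000: CF_t = 35.000000, DF = 0.681660, PV = 23.858106
  t = 5.0000: CF_t = 35.000000, DF = 0.653244, PV = 22.863542
  t = 5.5000: CF_t = 35.000000, DF = 0.626013, PV = 21.910438
  t = 6.0000: CF_t = 35.000000, DF = 0.599916, PV = 20.997066
  t = 6.5000: CF_t = 35.000000, DF = 0.574908, PV = 20.121769
  t = 7.0000: CF_t = 1035.000000, DF = 0.550942, PV = 570.224670
Price P = sum_t PV_t = 912.252978
Convexity numerator sum_t t*(t + 1/m) * CF_t / (1+y/m)^(m*t + 2):
  t = 0.5000: term = 15.401417
  t = 1.0000: term = 44.278152
  t = 1.5000: term = 84.864691
  t = 2.0000: term = 135.544946
  t = 2.5000: term = 194.841800
  t = 3.0000: term = 261.407303
  t = 3.5000: term = 334.013484
  t = 4.0000: term = 411.543755
  t = 4.5000: term = 492.984852
  t = 5.0000: term = 577.419302
  t = 5.5000: term = 664.018364
  t = 6.0000: term = 752.035434
  t = 6.5000: term = 840.799878
  t = 7.0000: term = 27492.890274
Convexity = (1/P) * sum = 32302.043651 / 912.252978 = 35.409085


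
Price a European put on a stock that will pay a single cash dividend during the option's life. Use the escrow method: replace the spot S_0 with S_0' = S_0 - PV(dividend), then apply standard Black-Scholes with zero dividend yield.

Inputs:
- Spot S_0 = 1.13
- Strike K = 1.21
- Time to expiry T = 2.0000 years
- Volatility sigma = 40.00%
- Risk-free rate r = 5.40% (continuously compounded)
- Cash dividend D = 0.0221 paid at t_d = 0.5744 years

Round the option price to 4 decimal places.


PV(D) = D * exp(-r * t_d) = 0.0221 * 0.96945851 = 0.02142503
S_0' = S_0 - PV(D) = 1.1300 - 0.02142503 = 1.10857497
d1 = (ln(S_0'/K) + (r + sigma^2/2)*T) / (sigma*sqrt(T)) = 0.31900242
d2 = d1 - sigma*sqrt(T) = -0.24668301
exp(-rT) = 0.89762760
N(-d1) = 0.37486234; N(-d2) = 0.59742322
P = K * exp(-rT) * N(-d2) - S_0' * N(-d1) = 1.2100 * 0.89762760 * 0.59742322 - 1.10857497 * 0.37486234 = 0.2333

Answer: Price = 0.2333


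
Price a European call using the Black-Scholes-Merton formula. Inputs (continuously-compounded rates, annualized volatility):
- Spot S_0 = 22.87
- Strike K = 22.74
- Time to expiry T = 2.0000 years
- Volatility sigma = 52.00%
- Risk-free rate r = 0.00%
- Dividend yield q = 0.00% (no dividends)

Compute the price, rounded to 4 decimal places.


d1 = (ln(S/K) + (r - q + 0.5*sigma^2) * T) / (sigma * sqrt(T)) = 0.37544721
d2 = d1 - sigma * sqrt(T) = -0.35994384
exp(-rT) = 1.00000000; exp(-qT) = 1.00000000
C = S_0 * exp(-qT) * N(d1) - K * exp(-rT) * N(d2)
N(d1) = 0.64633605; N(d2) = 0.35944457
C = 22.8700 * 1.00000000 * 0.64633605 - 22.7400 * 1.00000000 * 0.35944457 = 6.6079

Answer: Price = 6.6079


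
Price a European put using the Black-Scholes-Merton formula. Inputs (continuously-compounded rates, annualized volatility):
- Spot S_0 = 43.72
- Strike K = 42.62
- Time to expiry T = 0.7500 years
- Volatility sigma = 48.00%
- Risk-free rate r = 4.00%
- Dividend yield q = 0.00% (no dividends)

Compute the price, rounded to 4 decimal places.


d1 = (ln(S/K) + (r - q + 0.5*sigma^2) * T) / (sigma * sqrt(T)) = 0.34131513
d2 = d1 - sigma * sqrt(T) = -0.07437706
exp(-rT) = 0.97044553; exp(-qT) = 1.00000000
P = K * exp(-rT) * N(-d2) - S_0 * exp(-qT) * N(-d1)
N(-d1) = 0.36643318; N(-d2) = 0.52964482
P = 42.6200 * 0.97044553 * 0.52964482 - 43.7200 * 1.00000000 * 0.36643318 = 5.8859

Answer: Price = 5.8859


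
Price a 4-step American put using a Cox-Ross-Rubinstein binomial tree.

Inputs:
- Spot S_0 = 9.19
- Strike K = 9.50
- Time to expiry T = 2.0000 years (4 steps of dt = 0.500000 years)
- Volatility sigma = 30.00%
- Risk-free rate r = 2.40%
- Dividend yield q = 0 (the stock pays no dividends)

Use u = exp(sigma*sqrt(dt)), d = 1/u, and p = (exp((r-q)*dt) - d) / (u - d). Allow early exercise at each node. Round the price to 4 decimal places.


dt = T/N = 0.500000
u = exp(sigma*sqrt(dt)) = 1.236311; d = 1/u = 0.808858
p = (exp((r-q)*dt) - d) / (u - d) = 0.475407
Discount per step: exp(-r*dt) = 0.988072
Stock lattice S(k, i) with i counting down-moves:
  k=0: S(0,0) = 9.1900
  k=1: S(1,0) = 11.3617; S(1,1) = 7.4334
  k=2: S(2,0) = 14.0466; S(2,1) = 9.1900; S(2,2) = 6.0126
  k=3: S(3,0) = 17.3660; S(3,1) = 11.3617; S(3,2) = 7.4334; S(3,3) = 4.8633
  k=4: S(4,0) = 21.4697; S(4,1) = 14.0466; S(4,2) = 9.1900; S(4,3) = 6.0126; S(4,4) = 3.9337
Terminal payoffs V(N, i) = max(K - S_T, 0):
  V(4,0) = 0.000000; V(4,1) = 0.000000; V(4,2) = 0.310000; V(4,3) = 3.487432; V(4,4) = 5.566271
Backward induction: V(k, i) = exp(-r*dt) * [p * V(k+1, i) + (1-p) * V(k+1, i+1)]; then take max(V_cont, immediate exercise) for American.
  V(3,0) = exp(-r*dt) * [p*0.000000 + (1-p)*0.000000] = 0.000000; exercise = 0.000000; V(3,0) = max -> 0.000000
  V(3,1) = exp(-r*dt) * [p*0.000000 + (1-p)*0.310000] = 0.160684; exercise = 0.000000; V(3,1) = max -> 0.160684
  V(3,2) = exp(-r*dt) * [p*0.310000 + (1-p)*3.487432] = 1.953277; exercise = 2.066596; V(3,2) = max -> 2.066596
  V(3,3) = exp(-r*dt) * [p*3.487432 + (1-p)*5.566271] = 4.523369; exercise = 4.636687; V(3,3) = max -> 4.636687
  V(2,0) = exp(-r*dt) * [p*0.000000 + (1-p)*0.160684] = 0.083288; exercise = 0.000000; V(2,0) = max -> 0.083288
  V(2,1) = exp(-r*dt) * [p*0.160684 + (1-p)*2.066596] = 1.146668; exercise = 0.310000; V(2,1) = max -> 1.146668
  V(2,2) = exp(-r*dt) * [p*2.066596 + (1-p)*4.636687] = 3.374114; exercise = 3.487432; V(2,2) = max -> 3.487432
  V(1,0) = exp(-r*dt) * [p*0.083288 + (1-p)*1.146668] = 0.633482; exercise = 0.000000; V(1,0) = max -> 0.633482
  V(1,1) = exp(-r*dt) * [p*1.146668 + (1-p)*3.487432] = 2.346291; exercise = 2.066596; V(1,1) = max -> 2.346291
  V(0,0) = exp(-r*dt) * [p*0.633482 + (1-p)*2.346291] = 1.513735; exercise = 0.310000; V(0,0) = max -> 1.513735

Answer: Price = V(0,0) = 1.5137


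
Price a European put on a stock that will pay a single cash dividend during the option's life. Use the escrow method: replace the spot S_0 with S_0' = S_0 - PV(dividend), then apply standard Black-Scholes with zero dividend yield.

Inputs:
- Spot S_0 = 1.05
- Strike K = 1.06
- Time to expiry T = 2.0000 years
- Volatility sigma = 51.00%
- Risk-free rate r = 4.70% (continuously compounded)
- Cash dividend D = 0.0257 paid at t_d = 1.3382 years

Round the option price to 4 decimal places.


Answer: Price = 0.2508

Derivation:
PV(D) = D * exp(-r * t_d) = 0.0257 * 0.93904169 = 0.02413337
S_0' = S_0 - PV(D) = 1.0500 - 0.02413337 = 1.02586663
d1 = (ln(S_0'/K) + (r + sigma^2/2)*T) / (sigma*sqrt(T)) = 0.44557272
d2 = d1 - sigma*sqrt(T) = -0.27567620
exp(-rT) = 0.91028276
N(-d1) = 0.32795296; N(-d2) = 0.60860161
P = K * exp(-rT) * N(-d2) - S_0' * N(-d1) = 1.0600 * 0.91028276 * 0.60860161 - 1.02586663 * 0.32795296 = 0.2508


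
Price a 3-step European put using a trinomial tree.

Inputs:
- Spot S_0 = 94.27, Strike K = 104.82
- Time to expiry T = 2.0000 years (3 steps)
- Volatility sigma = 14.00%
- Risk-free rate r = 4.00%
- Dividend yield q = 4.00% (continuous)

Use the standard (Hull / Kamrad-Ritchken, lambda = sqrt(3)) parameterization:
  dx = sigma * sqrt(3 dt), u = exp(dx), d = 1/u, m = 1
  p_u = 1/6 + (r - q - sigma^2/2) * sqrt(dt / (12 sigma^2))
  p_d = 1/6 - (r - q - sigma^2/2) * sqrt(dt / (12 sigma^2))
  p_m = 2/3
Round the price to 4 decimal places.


Answer: Price = V(0,0) = 13.3985

Derivation:
dt = T/N = 0.666667; dx = sigma*sqrt(3*dt) = 0.197990
u = exp(dx) = 1.218950; d = 1/u = 0.820378
p_u = 0.150168, p_m = 0.666667, p_d = 0.183166
Discount per step: exp(-r*dt) = 0.973686
Stock lattice S(k, j) with j the centered position index:
  k=0: S(0,+0) = 94.2700
  k=1: S(1,-1) = 77.3370; S(1,+0) = 94.2700; S(1,+1) = 114.9104
  k=2: S(2,-2) = 63.4456; S(2,-1) = 77.3370; S(2,+0) = 94.2700; S(2,+1) = 114.9104; S(2,+2) = 140.0701
  k=3: S(3,-3) = 52.0494; S(3,-2) = 63.4456; S(3,-1) = 77.3370; S(3,+0) = 94.2700; S(3,+1) = 114.9104; S(3,+2) = 140.0701; S(3,+3) = 170.7384
Terminal payoffs V(N, j) = max(K - S_T, 0):
  V(3,-3) = 52.770598; V(3,-2) = 41.374377; V(3,-1) = 27.482953; V(3,+0) = 10.550000; V(3,+1) = 0.000000; V(3,+2) = 0.000000; V(3,+3) = 0.000000
Backward induction: V(k, j) = exp(-r*dt) * [p_u * V(k+1, j+1) + p_m * V(k+1, j) + p_d * V(k+1, j-1)]
  V(2,-2) = exp(-r*dt) * [p_u*27.482953 + p_m*41.374377 + p_d*52.770598] = 40.286963
  V(2,-1) = exp(-r*dt) * [p_u*10.550000 + p_m*27.482953 + p_d*41.374377] = 26.761371
  V(2,+0) = exp(-r*dt) * [p_u*0.000000 + p_m*10.550000 + p_d*27.482953] = 11.749730
  V(2,+1) = exp(-r*dt) * [p_u*0.000000 + p_m*0.000000 + p_d*10.550000] = 1.881550
  V(2,+2) = exp(-r*dt) * [p_u*0.000000 + p_m*0.000000 + p_d*0.000000] = 0.000000
  V(1,-1) = exp(-r*dt) * [p_u*11.749730 + p_m*26.761371 + p_d*40.286963] = 26.274458
  V(1,+0) = exp(-r*dt) * [p_u*1.881550 + p_m*11.749730 + p_d*26.761371] = 12.674924
  V(1,+1) = exp(-r*dt) * [p_u*0.000000 + p_m*1.881550 + p_d*11.749730] = 3.316876
  V(0,+0) = exp(-r*dt) * [p_u*3.316876 + p_m*12.674924 + p_d*26.274458] = 13.398519
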